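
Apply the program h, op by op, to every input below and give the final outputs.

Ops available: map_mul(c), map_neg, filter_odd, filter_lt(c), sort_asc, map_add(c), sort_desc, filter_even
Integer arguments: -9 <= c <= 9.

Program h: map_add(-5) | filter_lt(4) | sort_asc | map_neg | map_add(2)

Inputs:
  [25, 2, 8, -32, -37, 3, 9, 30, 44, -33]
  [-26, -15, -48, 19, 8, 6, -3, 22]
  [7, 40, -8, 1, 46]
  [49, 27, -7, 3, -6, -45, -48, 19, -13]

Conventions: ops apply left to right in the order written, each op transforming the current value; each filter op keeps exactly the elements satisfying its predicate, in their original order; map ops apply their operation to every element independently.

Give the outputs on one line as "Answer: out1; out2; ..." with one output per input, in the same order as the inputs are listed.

Execution, op by op:
  [25, 2, 8, -32, -37, 3, 9, 30, 44, -33] -> [20, -3, 3, -37, -42, -2, 4, 25, 39, -38] -> [-3, 3, -37, -42, -2, -38] -> [-42, -38, -37, -3, -2, 3] -> [42, 38, 37, 3, 2, -3] -> [44, 40, 39, 5, 4, -1]
  [-26, -15, -48, 19, 8, 6, -3, 22] -> [-31, -20, -53, 14, 3, 1, -8, 17] -> [-31, -20, -53, 3, 1, -8] -> [-53, -31, -20, -8, 1, 3] -> [53, 31, 20, 8, -1, -3] -> [55, 33, 22, 10, 1, -1]
  [7, 40, -8, 1, 46] -> [2, 35, -13, -4, 41] -> [2, -13, -4] -> [-13, -4, 2] -> [13, 4, -2] -> [15, 6, 0]
  [49, 27, -7, 3, -6, -45, -48, 19, -13] -> [44, 22, -12, -2, -11, -50, -53, 14, -18] -> [-12, -2, -11, -50, -53, -18] -> [-53, -50, -18, -12, -11, -2] -> [53, 50, 18, 12, 11, 2] -> [55, 52, 20, 14, 13, 4]

[44, 40, 39, 5, 4, -1]; [55, 33, 22, 10, 1, -1]; [15, 6, 0]; [55, 52, 20, 14, 13, 4]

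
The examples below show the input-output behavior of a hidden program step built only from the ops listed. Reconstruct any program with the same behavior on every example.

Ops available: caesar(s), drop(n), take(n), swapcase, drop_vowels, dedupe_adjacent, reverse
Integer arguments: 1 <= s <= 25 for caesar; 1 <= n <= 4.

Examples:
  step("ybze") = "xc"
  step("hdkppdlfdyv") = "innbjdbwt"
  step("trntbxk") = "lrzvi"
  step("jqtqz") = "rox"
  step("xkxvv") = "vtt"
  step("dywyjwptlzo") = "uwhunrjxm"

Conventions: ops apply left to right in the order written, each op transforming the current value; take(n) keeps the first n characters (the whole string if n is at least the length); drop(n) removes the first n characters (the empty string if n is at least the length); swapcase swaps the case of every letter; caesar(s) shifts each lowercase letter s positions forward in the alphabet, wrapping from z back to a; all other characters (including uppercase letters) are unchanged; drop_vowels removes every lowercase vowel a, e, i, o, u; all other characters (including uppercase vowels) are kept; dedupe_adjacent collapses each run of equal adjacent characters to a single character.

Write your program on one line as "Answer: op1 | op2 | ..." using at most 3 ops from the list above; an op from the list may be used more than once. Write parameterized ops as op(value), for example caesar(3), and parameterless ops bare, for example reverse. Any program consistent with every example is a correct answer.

caesar(24) | drop(1) | drop(1)

Check, running the answer program on each example:
  "ybze" -> "wzxc" -> "zxc" -> "xc"
  "hdkppdlfdyv" -> "fbinnbjdbwt" -> "binnbjdbwt" -> "innbjdbwt"
  "trntbxk" -> "rplrzvi" -> "plrzvi" -> "lrzvi"
  "jqtqz" -> "horox" -> "orox" -> "rox"
  "xkxvv" -> "vivtt" -> "ivtt" -> "vtt"
  "dywyjwptlzo" -> "bwuwhunrjxm" -> "wuwhunrjxm" -> "uwhunrjxm"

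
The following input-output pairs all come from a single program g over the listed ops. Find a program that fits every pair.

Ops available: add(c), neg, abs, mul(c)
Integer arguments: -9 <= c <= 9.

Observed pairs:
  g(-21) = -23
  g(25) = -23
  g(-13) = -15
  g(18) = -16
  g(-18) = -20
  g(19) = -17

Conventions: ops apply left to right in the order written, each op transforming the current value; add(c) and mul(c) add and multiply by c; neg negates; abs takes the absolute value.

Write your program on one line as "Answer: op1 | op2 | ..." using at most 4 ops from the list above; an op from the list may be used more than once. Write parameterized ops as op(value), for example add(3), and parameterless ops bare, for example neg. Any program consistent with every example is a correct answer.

add(4) | add(-6) | abs | neg

Check, running the answer program on each example:
  -21 -> -17 -> -23 -> 23 -> -23
  25 -> 29 -> 23 -> 23 -> -23
  -13 -> -9 -> -15 -> 15 -> -15
  18 -> 22 -> 16 -> 16 -> -16
  -18 -> -14 -> -20 -> 20 -> -20
  19 -> 23 -> 17 -> 17 -> -17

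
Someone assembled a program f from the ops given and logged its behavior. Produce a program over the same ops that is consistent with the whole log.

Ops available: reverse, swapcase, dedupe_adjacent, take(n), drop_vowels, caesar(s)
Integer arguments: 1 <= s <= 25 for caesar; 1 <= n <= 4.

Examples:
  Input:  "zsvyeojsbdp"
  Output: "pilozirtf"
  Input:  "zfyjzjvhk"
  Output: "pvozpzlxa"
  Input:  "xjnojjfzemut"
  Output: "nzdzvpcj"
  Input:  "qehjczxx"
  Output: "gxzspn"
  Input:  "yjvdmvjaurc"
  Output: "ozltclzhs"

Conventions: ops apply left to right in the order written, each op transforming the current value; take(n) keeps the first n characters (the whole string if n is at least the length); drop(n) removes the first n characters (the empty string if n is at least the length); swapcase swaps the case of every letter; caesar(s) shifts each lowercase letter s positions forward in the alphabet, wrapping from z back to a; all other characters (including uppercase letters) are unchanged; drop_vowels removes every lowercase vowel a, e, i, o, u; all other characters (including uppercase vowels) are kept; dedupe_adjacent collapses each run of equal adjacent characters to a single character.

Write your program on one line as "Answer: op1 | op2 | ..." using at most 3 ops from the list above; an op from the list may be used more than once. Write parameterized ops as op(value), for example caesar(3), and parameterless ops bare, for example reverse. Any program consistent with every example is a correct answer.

dedupe_adjacent | drop_vowels | caesar(16)

Check, running the answer program on each example:
  "zsvyeojsbdp" -> "zsvyeojsbdp" -> "zsvyjsbdp" -> "pilozirtf"
  "zfyjzjvhk" -> "zfyjzjvhk" -> "zfyjzjvhk" -> "pvozpzlxa"
  "xjnojjfzemut" -> "xjnojfzemut" -> "xjnjfzmt" -> "nzdzvpcj"
  "qehjczxx" -> "qehjczx" -> "qhjczx" -> "gxzspn"
  "yjvdmvjaurc" -> "yjvdmvjaurc" -> "yjvdmvjrc" -> "ozltclzhs"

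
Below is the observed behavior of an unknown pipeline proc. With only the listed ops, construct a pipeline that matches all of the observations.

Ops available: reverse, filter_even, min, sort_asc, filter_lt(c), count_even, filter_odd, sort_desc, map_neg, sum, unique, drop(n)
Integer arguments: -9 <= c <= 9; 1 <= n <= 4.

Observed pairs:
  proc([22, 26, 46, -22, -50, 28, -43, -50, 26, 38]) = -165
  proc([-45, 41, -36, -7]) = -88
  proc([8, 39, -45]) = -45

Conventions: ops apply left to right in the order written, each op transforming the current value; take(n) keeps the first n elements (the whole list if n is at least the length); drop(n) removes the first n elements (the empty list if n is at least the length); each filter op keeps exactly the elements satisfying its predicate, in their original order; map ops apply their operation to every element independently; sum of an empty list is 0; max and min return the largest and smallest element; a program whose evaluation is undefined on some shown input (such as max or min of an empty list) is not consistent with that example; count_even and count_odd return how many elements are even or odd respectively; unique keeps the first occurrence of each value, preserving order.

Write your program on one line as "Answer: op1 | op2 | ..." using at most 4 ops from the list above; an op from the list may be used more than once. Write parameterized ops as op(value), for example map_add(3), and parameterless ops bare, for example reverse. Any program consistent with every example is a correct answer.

sort_desc | filter_lt(5) | sum

Check, running the answer program on each example:
  [22, 26, 46, -22, -50, 28, -43, -50, 26, 38] -> [46, 38, 28, 26, 26, 22, -22, -43, -50, -50] -> [-22, -43, -50, -50] -> -165
  [-45, 41, -36, -7] -> [41, -7, -36, -45] -> [-7, -36, -45] -> -88
  [8, 39, -45] -> [39, 8, -45] -> [-45] -> -45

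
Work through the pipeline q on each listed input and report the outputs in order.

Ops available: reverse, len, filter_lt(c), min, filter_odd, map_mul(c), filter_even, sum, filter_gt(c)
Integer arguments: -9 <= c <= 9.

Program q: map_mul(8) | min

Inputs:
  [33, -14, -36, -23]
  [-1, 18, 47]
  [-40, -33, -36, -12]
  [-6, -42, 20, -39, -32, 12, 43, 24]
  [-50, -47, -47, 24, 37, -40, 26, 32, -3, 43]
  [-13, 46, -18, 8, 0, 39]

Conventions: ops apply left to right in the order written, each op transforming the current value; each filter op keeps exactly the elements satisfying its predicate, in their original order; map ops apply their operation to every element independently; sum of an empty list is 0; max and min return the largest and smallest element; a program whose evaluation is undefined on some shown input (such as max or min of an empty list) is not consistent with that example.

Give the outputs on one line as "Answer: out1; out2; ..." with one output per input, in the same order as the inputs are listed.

Execution, op by op:
  [33, -14, -36, -23] -> [264, -112, -288, -184] -> -288
  [-1, 18, 47] -> [-8, 144, 376] -> -8
  [-40, -33, -36, -12] -> [-320, -264, -288, -96] -> -320
  [-6, -42, 20, -39, -32, 12, 43, 24] -> [-48, -336, 160, -312, -256, 96, 344, 192] -> -336
  [-50, -47, -47, 24, 37, -40, 26, 32, -3, 43] -> [-400, -376, -376, 192, 296, -320, 208, 256, -24, 344] -> -400
  [-13, 46, -18, 8, 0, 39] -> [-104, 368, -144, 64, 0, 312] -> -144

-288; -8; -320; -336; -400; -144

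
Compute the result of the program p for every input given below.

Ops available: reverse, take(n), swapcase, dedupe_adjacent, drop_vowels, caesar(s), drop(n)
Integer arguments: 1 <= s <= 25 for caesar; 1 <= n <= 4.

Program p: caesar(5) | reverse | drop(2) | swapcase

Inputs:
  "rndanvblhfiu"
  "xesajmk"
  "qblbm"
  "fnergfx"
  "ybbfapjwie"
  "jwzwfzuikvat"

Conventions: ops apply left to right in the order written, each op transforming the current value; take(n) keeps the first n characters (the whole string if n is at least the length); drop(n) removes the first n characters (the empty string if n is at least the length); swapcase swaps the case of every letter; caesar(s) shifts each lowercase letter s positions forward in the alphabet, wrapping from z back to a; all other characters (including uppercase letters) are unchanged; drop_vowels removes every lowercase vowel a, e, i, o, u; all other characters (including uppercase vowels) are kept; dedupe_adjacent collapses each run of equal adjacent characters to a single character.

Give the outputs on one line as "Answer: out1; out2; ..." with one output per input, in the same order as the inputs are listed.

Execution, op by op:
  "rndanvblhfiu" -> "wsifsagqmknz" -> "znkmqgasfisw" -> "kmqgasfisw" -> "KMQGASFISW"
  "xesajmk" -> "cjxforp" -> "profxjc" -> "ofxjc" -> "OFXJC"
  "qblbm" -> "vgqgr" -> "rgqgv" -> "qgv" -> "QGV"
  "fnergfx" -> "ksjwlkc" -> "cklwjsk" -> "lwjsk" -> "LWJSK"
  "ybbfapjwie" -> "dggkfuobnj" -> "jnboufkggd" -> "boufkggd" -> "BOUFKGGD"
  "jwzwfzuikvat" -> "obebkeznpafy" -> "yfapnzekbebo" -> "apnzekbebo" -> "APNZEKBEBO"

"KMQGASFISW"; "OFXJC"; "QGV"; "LWJSK"; "BOUFKGGD"; "APNZEKBEBO"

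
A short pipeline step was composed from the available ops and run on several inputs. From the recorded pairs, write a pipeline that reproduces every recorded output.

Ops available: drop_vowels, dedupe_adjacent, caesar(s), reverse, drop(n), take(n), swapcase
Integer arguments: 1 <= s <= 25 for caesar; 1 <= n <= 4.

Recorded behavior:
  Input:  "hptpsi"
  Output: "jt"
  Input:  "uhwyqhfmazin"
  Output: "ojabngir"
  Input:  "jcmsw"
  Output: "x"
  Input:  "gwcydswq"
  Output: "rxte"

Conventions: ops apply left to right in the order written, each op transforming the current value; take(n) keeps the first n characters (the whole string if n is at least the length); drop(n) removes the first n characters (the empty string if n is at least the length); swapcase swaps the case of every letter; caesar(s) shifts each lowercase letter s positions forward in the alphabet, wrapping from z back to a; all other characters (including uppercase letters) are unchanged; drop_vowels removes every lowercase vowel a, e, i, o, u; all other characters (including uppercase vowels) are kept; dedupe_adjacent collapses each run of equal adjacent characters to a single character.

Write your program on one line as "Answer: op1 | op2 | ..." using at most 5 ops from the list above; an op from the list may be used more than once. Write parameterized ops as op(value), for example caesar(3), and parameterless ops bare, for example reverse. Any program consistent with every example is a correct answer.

caesar(21) | caesar(3) | drop(4) | reverse | caesar(3)

Check, running the answer program on each example:
  "hptpsi" -> "ckoknd" -> "fnrnqg" -> "qg" -> "gq" -> "jt"
  "uhwyqhfmazin" -> "pcrtlcahvudi" -> "sfuwofdkyxgl" -> "ofdkyxgl" -> "lgxykdfo" -> "ojabngir"
  "jcmsw" -> "exhnr" -> "hakqu" -> "u" -> "u" -> "x"
  "gwcydswq" -> "brxtynrl" -> "euawbquo" -> "bquo" -> "ouqb" -> "rxte"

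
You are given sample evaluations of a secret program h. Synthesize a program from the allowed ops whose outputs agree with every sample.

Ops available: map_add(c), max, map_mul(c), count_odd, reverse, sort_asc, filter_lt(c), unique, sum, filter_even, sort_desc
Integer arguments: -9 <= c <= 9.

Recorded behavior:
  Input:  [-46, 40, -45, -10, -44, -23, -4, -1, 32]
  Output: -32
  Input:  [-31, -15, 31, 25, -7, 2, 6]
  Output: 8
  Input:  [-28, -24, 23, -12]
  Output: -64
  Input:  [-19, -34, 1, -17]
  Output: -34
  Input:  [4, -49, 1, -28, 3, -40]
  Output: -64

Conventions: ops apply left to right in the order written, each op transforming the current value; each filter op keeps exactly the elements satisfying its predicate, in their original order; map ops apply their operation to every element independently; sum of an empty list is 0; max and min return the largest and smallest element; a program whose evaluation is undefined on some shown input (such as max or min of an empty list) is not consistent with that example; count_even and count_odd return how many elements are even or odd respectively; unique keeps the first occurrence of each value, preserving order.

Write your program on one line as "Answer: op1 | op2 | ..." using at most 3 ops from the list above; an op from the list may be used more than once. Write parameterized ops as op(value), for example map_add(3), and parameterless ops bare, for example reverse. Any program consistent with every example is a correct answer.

filter_even | sum

Check, running the answer program on each example:
  [-46, 40, -45, -10, -44, -23, -4, -1, 32] -> [-46, 40, -10, -44, -4, 32] -> -32
  [-31, -15, 31, 25, -7, 2, 6] -> [2, 6] -> 8
  [-28, -24, 23, -12] -> [-28, -24, -12] -> -64
  [-19, -34, 1, -17] -> [-34] -> -34
  [4, -49, 1, -28, 3, -40] -> [4, -28, -40] -> -64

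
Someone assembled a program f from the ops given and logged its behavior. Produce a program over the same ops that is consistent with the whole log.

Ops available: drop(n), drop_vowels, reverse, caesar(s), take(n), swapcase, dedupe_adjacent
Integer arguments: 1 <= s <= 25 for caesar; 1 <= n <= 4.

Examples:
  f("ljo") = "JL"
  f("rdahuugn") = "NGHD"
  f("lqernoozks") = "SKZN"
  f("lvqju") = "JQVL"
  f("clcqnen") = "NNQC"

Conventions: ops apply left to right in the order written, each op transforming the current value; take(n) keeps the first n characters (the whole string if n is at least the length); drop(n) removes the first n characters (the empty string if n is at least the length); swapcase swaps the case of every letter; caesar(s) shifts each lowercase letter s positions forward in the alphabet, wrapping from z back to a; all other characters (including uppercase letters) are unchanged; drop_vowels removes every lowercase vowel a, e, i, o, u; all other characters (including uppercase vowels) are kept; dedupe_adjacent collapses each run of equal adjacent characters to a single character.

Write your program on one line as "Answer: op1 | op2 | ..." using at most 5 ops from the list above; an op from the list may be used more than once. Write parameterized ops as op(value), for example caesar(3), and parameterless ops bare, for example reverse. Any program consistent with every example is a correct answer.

dedupe_adjacent | drop_vowels | swapcase | reverse | take(4)

Check, running the answer program on each example:
  "ljo" -> "ljo" -> "lj" -> "LJ" -> "JL" -> "JL"
  "rdahuugn" -> "rdahugn" -> "rdhgn" -> "RDHGN" -> "NGHDR" -> "NGHD"
  "lqernoozks" -> "lqernozks" -> "lqrnzks" -> "LQRNZKS" -> "SKZNRQL" -> "SKZN"
  "lvqju" -> "lvqju" -> "lvqj" -> "LVQJ" -> "JQVL" -> "JQVL"
  "clcqnen" -> "clcqnen" -> "clcqnn" -> "CLCQNN" -> "NNQCLC" -> "NNQC"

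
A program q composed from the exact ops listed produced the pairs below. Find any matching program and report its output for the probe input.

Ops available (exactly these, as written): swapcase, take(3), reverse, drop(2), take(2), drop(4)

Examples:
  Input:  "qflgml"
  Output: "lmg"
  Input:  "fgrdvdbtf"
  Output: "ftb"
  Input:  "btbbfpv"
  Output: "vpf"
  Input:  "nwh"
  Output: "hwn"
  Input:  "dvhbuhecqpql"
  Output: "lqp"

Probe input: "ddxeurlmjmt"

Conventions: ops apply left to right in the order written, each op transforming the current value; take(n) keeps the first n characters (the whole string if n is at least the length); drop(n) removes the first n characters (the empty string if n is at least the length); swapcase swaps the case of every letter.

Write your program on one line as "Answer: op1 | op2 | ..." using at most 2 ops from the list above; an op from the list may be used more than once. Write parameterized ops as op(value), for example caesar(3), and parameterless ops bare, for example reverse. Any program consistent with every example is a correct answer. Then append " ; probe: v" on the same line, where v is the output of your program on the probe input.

reverse | take(3) ; probe: "tmj"

Check, running the answer program on each example:
  "qflgml" -> "lmglfq" -> "lmg"
  "fgrdvdbtf" -> "ftbdvdrgf" -> "ftb"
  "btbbfpv" -> "vpfbbtb" -> "vpf"
  "nwh" -> "hwn" -> "hwn"
  "dvhbuhecqpql" -> "lqpqcehubhvd" -> "lqp"
  probe: "ddxeurlmjmt" -> "tmjmlruexdd" -> "tmj"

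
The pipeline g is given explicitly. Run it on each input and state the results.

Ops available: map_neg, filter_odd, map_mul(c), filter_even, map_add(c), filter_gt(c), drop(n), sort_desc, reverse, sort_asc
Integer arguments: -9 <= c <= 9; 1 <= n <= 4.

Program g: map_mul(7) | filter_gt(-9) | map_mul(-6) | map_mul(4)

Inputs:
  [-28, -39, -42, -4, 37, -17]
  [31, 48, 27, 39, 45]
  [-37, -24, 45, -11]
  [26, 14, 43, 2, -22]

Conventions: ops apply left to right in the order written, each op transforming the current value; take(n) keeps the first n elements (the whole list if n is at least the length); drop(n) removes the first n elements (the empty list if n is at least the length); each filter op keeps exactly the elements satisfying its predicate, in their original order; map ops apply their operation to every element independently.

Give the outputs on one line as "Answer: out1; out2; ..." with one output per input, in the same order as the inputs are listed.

Execution, op by op:
  [-28, -39, -42, -4, 37, -17] -> [-196, -273, -294, -28, 259, -119] -> [259] -> [-1554] -> [-6216]
  [31, 48, 27, 39, 45] -> [217, 336, 189, 273, 315] -> [217, 336, 189, 273, 315] -> [-1302, -2016, -1134, -1638, -1890] -> [-5208, -8064, -4536, -6552, -7560]
  [-37, -24, 45, -11] -> [-259, -168, 315, -77] -> [315] -> [-1890] -> [-7560]
  [26, 14, 43, 2, -22] -> [182, 98, 301, 14, -154] -> [182, 98, 301, 14] -> [-1092, -588, -1806, -84] -> [-4368, -2352, -7224, -336]

[-6216]; [-5208, -8064, -4536, -6552, -7560]; [-7560]; [-4368, -2352, -7224, -336]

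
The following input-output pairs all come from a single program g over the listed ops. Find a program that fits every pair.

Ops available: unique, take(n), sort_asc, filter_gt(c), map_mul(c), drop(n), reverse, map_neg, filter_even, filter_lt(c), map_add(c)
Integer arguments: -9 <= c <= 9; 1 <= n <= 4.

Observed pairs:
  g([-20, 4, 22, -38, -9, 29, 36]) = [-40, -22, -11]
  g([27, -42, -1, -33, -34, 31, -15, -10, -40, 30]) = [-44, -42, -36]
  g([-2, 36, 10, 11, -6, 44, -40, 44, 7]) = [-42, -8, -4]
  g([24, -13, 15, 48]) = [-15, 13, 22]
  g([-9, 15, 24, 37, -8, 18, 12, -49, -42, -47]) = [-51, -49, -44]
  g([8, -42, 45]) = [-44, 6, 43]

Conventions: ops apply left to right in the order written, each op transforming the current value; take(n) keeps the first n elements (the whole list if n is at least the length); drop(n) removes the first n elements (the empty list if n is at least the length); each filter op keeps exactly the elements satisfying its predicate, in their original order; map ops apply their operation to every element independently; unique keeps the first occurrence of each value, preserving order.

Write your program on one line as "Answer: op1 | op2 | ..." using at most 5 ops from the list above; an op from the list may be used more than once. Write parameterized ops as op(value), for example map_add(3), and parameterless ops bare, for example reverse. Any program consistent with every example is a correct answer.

sort_asc | unique | map_add(-2) | take(3)

Check, running the answer program on each example:
  [-20, 4, 22, -38, -9, 29, 36] -> [-38, -20, -9, 4, 22, 29, 36] -> [-38, -20, -9, 4, 22, 29, 36] -> [-40, -22, -11, 2, 20, 27, 34] -> [-40, -22, -11]
  [27, -42, -1, -33, -34, 31, -15, -10, -40, 30] -> [-42, -40, -34, -33, -15, -10, -1, 27, 30, 31] -> [-42, -40, -34, -33, -15, -10, -1, 27, 30, 31] -> [-44, -42, -36, -35, -17, -12, -3, 25, 28, 29] -> [-44, -42, -36]
  [-2, 36, 10, 11, -6, 44, -40, 44, 7] -> [-40, -6, -2, 7, 10, 11, 36, 44, 44] -> [-40, -6, -2, 7, 10, 11, 36, 44] -> [-42, -8, -4, 5, 8, 9, 34, 42] -> [-42, -8, -4]
  [24, -13, 15, 48] -> [-13, 15, 24, 48] -> [-13, 15, 24, 48] -> [-15, 13, 22, 46] -> [-15, 13, 22]
  [-9, 15, 24, 37, -8, 18, 12, -49, -42, -47] -> [-49, -47, -42, -9, -8, 12, 15, 18, 24, 37] -> [-49, -47, -42, -9, -8, 12, 15, 18, 24, 37] -> [-51, -49, -44, -11, -10, 10, 13, 16, 22, 35] -> [-51, -49, -44]
  [8, -42, 45] -> [-42, 8, 45] -> [-42, 8, 45] -> [-44, 6, 43] -> [-44, 6, 43]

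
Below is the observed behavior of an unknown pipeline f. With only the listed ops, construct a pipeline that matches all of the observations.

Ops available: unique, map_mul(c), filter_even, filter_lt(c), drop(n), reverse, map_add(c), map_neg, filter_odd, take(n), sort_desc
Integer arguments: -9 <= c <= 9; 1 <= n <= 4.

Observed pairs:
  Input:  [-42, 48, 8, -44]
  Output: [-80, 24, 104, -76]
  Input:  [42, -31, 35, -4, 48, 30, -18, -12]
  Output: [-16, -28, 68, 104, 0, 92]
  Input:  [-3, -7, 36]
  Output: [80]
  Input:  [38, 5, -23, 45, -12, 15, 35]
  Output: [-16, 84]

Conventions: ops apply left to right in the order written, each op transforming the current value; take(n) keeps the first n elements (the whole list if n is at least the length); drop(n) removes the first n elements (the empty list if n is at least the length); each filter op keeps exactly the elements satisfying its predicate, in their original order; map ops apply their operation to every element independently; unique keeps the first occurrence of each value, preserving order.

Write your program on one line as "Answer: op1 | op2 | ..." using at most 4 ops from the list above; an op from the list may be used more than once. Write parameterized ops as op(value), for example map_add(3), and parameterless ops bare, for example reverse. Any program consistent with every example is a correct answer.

map_add(4) | filter_even | map_mul(2) | reverse

Check, running the answer program on each example:
  [-42, 48, 8, -44] -> [-38, 52, 12, -40] -> [-38, 52, 12, -40] -> [-76, 104, 24, -80] -> [-80, 24, 104, -76]
  [42, -31, 35, -4, 48, 30, -18, -12] -> [46, -27, 39, 0, 52, 34, -14, -8] -> [46, 0, 52, 34, -14, -8] -> [92, 0, 104, 68, -28, -16] -> [-16, -28, 68, 104, 0, 92]
  [-3, -7, 36] -> [1, -3, 40] -> [40] -> [80] -> [80]
  [38, 5, -23, 45, -12, 15, 35] -> [42, 9, -19, 49, -8, 19, 39] -> [42, -8] -> [84, -16] -> [-16, 84]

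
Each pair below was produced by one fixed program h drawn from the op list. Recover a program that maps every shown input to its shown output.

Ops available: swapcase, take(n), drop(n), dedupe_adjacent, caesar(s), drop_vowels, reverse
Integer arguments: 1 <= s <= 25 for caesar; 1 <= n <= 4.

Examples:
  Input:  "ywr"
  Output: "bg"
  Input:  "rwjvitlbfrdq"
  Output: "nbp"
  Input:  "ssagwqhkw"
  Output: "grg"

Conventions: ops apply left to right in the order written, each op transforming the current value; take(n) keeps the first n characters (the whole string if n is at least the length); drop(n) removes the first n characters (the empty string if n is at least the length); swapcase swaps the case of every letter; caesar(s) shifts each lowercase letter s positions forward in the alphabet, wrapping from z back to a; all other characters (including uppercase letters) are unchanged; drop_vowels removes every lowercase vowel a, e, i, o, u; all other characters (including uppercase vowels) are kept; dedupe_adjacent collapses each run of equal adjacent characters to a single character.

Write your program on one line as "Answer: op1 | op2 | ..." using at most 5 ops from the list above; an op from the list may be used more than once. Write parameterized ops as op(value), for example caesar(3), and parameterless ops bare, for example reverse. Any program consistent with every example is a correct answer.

reverse | drop_vowels | caesar(10) | drop_vowels | take(3)

Check, running the answer program on each example:
  "ywr" -> "rwy" -> "rwy" -> "bgi" -> "bg" -> "bg"
  "rwjvitlbfrdq" -> "qdrfbltivjwr" -> "qdrfbltvjwr" -> "anbplvdftgb" -> "nbplvdftgb" -> "nbp"
  "ssagwqhkw" -> "wkhqwgass" -> "wkhqwgss" -> "guragqcc" -> "grgqcc" -> "grg"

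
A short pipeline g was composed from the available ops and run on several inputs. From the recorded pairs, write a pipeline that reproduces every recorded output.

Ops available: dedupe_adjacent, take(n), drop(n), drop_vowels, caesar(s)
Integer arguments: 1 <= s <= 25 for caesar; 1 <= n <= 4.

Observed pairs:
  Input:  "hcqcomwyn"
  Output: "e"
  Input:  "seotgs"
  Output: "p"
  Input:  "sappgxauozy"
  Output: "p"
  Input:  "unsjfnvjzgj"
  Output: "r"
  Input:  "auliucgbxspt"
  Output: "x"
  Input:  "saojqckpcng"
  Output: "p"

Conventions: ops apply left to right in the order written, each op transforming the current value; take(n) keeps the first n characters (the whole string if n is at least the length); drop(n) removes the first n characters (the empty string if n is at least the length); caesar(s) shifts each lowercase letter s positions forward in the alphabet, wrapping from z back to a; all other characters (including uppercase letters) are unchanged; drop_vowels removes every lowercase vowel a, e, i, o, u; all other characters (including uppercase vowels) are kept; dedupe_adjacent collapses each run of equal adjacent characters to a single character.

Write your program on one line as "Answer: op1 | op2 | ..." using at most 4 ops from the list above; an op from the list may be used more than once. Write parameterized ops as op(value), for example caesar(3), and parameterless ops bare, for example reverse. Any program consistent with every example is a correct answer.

take(3) | caesar(6) | take(1) | caesar(17)

Check, running the answer program on each example:
  "hcqcomwyn" -> "hcq" -> "niw" -> "n" -> "e"
  "seotgs" -> "seo" -> "yku" -> "y" -> "p"
  "sappgxauozy" -> "sap" -> "ygv" -> "y" -> "p"
  "unsjfnvjzgj" -> "uns" -> "aty" -> "a" -> "r"
  "auliucgbxspt" -> "aul" -> "gar" -> "g" -> "x"
  "saojqckpcng" -> "sao" -> "ygu" -> "y" -> "p"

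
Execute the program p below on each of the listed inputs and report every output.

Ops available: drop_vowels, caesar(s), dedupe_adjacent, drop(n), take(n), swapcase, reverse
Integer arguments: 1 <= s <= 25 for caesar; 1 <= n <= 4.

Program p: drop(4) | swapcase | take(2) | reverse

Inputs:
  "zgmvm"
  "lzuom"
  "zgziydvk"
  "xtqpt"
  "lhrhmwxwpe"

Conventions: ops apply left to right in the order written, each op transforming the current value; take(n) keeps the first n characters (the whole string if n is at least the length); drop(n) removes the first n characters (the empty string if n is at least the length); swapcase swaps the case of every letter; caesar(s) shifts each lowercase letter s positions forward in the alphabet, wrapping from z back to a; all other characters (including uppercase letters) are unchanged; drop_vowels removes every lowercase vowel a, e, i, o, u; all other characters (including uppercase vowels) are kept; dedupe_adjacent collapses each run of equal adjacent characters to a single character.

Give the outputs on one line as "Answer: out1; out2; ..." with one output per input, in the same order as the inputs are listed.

"M"; "M"; "DY"; "T"; "WM"

Execution, op by op:
  "zgmvm" -> "m" -> "M" -> "M" -> "M"
  "lzuom" -> "m" -> "M" -> "M" -> "M"
  "zgziydvk" -> "ydvk" -> "YDVK" -> "YD" -> "DY"
  "xtqpt" -> "t" -> "T" -> "T" -> "T"
  "lhrhmwxwpe" -> "mwxwpe" -> "MWXWPE" -> "MW" -> "WM"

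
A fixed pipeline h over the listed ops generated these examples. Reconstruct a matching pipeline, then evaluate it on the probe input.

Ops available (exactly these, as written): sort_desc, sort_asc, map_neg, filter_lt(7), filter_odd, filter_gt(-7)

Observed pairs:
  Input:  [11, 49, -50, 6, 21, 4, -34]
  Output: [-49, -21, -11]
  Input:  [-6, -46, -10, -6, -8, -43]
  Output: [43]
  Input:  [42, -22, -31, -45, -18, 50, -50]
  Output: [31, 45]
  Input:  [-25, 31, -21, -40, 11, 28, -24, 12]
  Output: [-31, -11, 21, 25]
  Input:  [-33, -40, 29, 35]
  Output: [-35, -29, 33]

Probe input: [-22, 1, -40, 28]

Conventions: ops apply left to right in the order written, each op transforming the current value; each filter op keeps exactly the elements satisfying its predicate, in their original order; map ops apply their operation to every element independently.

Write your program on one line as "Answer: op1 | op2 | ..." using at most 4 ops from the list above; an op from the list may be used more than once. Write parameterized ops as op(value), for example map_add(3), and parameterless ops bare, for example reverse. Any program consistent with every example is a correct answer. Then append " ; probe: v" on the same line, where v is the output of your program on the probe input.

map_neg | filter_odd | sort_asc ; probe: [-1]

Check, running the answer program on each example:
  [11, 49, -50, 6, 21, 4, -34] -> [-11, -49, 50, -6, -21, -4, 34] -> [-11, -49, -21] -> [-49, -21, -11]
  [-6, -46, -10, -6, -8, -43] -> [6, 46, 10, 6, 8, 43] -> [43] -> [43]
  [42, -22, -31, -45, -18, 50, -50] -> [-42, 22, 31, 45, 18, -50, 50] -> [31, 45] -> [31, 45]
  [-25, 31, -21, -40, 11, 28, -24, 12] -> [25, -31, 21, 40, -11, -28, 24, -12] -> [25, -31, 21, -11] -> [-31, -11, 21, 25]
  [-33, -40, 29, 35] -> [33, 40, -29, -35] -> [33, -29, -35] -> [-35, -29, 33]
  probe: [-22, 1, -40, 28] -> [22, -1, 40, -28] -> [-1] -> [-1]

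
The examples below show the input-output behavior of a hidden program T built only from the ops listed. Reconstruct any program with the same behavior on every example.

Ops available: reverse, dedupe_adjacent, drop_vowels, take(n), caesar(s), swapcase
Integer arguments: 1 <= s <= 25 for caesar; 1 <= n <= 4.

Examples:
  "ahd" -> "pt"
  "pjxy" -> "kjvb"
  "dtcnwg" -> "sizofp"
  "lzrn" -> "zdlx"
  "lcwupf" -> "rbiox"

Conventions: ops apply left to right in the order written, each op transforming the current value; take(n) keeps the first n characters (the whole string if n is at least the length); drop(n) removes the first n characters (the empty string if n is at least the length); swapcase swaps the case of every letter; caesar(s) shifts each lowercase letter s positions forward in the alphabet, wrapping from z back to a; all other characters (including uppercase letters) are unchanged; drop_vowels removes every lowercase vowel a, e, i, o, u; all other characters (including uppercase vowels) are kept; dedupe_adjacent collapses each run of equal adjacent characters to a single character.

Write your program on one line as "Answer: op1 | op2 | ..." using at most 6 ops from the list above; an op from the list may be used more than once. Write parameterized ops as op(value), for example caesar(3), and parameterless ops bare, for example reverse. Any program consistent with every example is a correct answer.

swapcase | reverse | swapcase | drop_vowels | caesar(12)

Check, running the answer program on each example:
  "ahd" -> "AHD" -> "DHA" -> "dha" -> "dh" -> "pt"
  "pjxy" -> "PJXY" -> "YXJP" -> "yxjp" -> "yxjp" -> "kjvb"
  "dtcnwg" -> "DTCNWG" -> "GWNCTD" -> "gwnctd" -> "gwnctd" -> "sizofp"
  "lzrn" -> "LZRN" -> "NRZL" -> "nrzl" -> "nrzl" -> "zdlx"
  "lcwupf" -> "LCWUPF" -> "FPUWCL" -> "fpuwcl" -> "fpwcl" -> "rbiox"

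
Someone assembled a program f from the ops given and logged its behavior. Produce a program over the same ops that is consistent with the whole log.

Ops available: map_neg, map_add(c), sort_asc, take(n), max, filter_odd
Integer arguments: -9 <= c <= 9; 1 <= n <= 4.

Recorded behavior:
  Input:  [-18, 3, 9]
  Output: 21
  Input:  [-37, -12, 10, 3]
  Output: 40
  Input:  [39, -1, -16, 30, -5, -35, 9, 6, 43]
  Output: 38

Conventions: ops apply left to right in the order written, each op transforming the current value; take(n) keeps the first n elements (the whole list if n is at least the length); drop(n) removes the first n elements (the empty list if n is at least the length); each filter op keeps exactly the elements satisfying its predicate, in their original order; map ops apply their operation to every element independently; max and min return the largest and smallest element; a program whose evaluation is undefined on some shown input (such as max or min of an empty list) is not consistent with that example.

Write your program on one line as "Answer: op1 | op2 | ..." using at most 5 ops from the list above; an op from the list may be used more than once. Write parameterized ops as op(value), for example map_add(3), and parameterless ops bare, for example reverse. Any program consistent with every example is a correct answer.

sort_asc | map_add(-3) | map_neg | take(2) | max

Check, running the answer program on each example:
  [-18, 3, 9] -> [-18, 3, 9] -> [-21, 0, 6] -> [21, 0, -6] -> [21, 0] -> 21
  [-37, -12, 10, 3] -> [-37, -12, 3, 10] -> [-40, -15, 0, 7] -> [40, 15, 0, -7] -> [40, 15] -> 40
  [39, -1, -16, 30, -5, -35, 9, 6, 43] -> [-35, -16, -5, -1, 6, 9, 30, 39, 43] -> [-38, -19, -8, -4, 3, 6, 27, 36, 40] -> [38, 19, 8, 4, -3, -6, -27, -36, -40] -> [38, 19] -> 38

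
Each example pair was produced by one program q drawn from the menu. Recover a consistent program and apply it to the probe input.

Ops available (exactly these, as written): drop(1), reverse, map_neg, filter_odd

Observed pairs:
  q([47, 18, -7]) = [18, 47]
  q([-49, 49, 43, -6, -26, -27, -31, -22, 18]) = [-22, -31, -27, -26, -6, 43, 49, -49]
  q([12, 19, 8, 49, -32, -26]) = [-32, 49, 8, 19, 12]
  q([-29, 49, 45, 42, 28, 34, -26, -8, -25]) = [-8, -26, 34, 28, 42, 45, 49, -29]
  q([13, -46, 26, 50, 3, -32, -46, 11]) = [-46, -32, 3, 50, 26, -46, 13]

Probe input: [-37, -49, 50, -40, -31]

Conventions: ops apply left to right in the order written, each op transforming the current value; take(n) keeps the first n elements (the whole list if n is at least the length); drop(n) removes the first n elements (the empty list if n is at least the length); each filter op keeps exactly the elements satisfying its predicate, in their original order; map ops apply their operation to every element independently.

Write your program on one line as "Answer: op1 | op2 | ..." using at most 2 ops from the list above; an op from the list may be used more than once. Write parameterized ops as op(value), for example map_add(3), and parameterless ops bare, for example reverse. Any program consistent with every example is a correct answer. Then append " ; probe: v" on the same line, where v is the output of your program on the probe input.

reverse | drop(1) ; probe: [-40, 50, -49, -37]

Check, running the answer program on each example:
  [47, 18, -7] -> [-7, 18, 47] -> [18, 47]
  [-49, 49, 43, -6, -26, -27, -31, -22, 18] -> [18, -22, -31, -27, -26, -6, 43, 49, -49] -> [-22, -31, -27, -26, -6, 43, 49, -49]
  [12, 19, 8, 49, -32, -26] -> [-26, -32, 49, 8, 19, 12] -> [-32, 49, 8, 19, 12]
  [-29, 49, 45, 42, 28, 34, -26, -8, -25] -> [-25, -8, -26, 34, 28, 42, 45, 49, -29] -> [-8, -26, 34, 28, 42, 45, 49, -29]
  [13, -46, 26, 50, 3, -32, -46, 11] -> [11, -46, -32, 3, 50, 26, -46, 13] -> [-46, -32, 3, 50, 26, -46, 13]
  probe: [-37, -49, 50, -40, -31] -> [-31, -40, 50, -49, -37] -> [-40, 50, -49, -37]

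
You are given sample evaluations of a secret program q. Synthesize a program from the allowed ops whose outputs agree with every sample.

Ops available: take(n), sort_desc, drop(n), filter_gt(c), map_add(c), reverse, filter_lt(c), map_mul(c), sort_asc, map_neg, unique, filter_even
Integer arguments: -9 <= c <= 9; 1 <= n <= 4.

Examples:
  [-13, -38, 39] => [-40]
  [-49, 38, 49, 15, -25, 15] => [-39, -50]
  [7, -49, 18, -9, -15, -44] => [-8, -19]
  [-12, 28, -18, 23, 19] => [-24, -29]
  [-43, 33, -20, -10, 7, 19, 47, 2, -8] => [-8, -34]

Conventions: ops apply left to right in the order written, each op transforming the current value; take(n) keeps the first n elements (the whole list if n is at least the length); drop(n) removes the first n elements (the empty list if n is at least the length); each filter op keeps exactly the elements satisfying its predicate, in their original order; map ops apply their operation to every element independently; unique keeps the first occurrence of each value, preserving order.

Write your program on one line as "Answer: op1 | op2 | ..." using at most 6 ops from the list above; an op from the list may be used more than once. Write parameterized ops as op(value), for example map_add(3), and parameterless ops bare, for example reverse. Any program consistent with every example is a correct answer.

filter_gt(5) | map_add(1) | take(2) | sort_desc | reverse | map_neg

Check, running the answer program on each example:
  [-13, -38, 39] -> [39] -> [40] -> [40] -> [40] -> [40] -> [-40]
  [-49, 38, 49, 15, -25, 15] -> [38, 49, 15, 15] -> [39, 50, 16, 16] -> [39, 50] -> [50, 39] -> [39, 50] -> [-39, -50]
  [7, -49, 18, -9, -15, -44] -> [7, 18] -> [8, 19] -> [8, 19] -> [19, 8] -> [8, 19] -> [-8, -19]
  [-12, 28, -18, 23, 19] -> [28, 23, 19] -> [29, 24, 20] -> [29, 24] -> [29, 24] -> [24, 29] -> [-24, -29]
  [-43, 33, -20, -10, 7, 19, 47, 2, -8] -> [33, 7, 19, 47] -> [34, 8, 20, 48] -> [34, 8] -> [34, 8] -> [8, 34] -> [-8, -34]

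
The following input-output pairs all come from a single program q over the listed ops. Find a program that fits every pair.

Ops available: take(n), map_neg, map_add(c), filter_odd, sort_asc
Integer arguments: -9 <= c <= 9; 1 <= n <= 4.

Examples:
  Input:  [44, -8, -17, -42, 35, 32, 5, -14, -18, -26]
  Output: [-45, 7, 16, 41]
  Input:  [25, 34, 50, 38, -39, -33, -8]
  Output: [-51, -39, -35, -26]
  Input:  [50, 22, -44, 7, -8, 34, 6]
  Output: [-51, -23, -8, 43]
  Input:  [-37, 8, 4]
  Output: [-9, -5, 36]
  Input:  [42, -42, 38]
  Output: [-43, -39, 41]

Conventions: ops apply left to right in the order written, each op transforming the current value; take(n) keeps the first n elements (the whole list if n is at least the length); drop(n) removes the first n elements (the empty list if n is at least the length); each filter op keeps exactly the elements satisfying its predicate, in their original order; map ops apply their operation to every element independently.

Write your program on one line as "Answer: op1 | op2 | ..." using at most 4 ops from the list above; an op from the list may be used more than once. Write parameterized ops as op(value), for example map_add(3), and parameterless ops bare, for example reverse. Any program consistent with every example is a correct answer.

map_neg | map_add(-1) | take(4) | sort_asc

Check, running the answer program on each example:
  [44, -8, -17, -42, 35, 32, 5, -14, -18, -26] -> [-44, 8, 17, 42, -35, -32, -5, 14, 18, 26] -> [-45, 7, 16, 41, -36, -33, -6, 13, 17, 25] -> [-45, 7, 16, 41] -> [-45, 7, 16, 41]
  [25, 34, 50, 38, -39, -33, -8] -> [-25, -34, -50, -38, 39, 33, 8] -> [-26, -35, -51, -39, 38, 32, 7] -> [-26, -35, -51, -39] -> [-51, -39, -35, -26]
  [50, 22, -44, 7, -8, 34, 6] -> [-50, -22, 44, -7, 8, -34, -6] -> [-51, -23, 43, -8, 7, -35, -7] -> [-51, -23, 43, -8] -> [-51, -23, -8, 43]
  [-37, 8, 4] -> [37, -8, -4] -> [36, -9, -5] -> [36, -9, -5] -> [-9, -5, 36]
  [42, -42, 38] -> [-42, 42, -38] -> [-43, 41, -39] -> [-43, 41, -39] -> [-43, -39, 41]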